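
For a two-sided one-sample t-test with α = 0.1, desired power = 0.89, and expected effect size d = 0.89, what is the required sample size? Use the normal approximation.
n = 11

Sample size formula (one-sample t-test, normal approximation):
n = ((z_{α/2} + z_β) / d)²

z_{α/2} = 1.645 (for α = 0.1, two-sided)
z_β = 1.227 (for power = 0.89)
d = 0.89

n = ((1.645 + 1.227) / 0.89)²
n = (3.227)²
n ≈ 10.41
Round up to the next whole number: n = 11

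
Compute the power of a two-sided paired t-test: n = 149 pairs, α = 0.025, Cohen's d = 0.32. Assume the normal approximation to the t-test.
Power ≈ 0.95

Power calculation (paired t-test, normal approximation):
z_β = d · √n - z_{α/2}
z_β = 0.32 · √149 - 2.241
z_β = 0.32 · 12.207 - 2.241
z_β = 1.665

Power = Φ(z_β) = Φ(1.665) ≈ 0.952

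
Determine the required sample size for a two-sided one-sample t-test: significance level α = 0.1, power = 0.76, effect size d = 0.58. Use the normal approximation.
n = 17

Sample size formula (one-sample t-test, normal approximation):
n = ((z_{α/2} + z_β) / d)²

z_{α/2} = 1.645 (for α = 0.1, two-sided)
z_β = 0.706 (for power = 0.76)
d = 0.58

n = ((1.645 + 0.706) / 0.58)²
n = (4.053)²
n ≈ 16.43
Round up to the next whole number: n = 17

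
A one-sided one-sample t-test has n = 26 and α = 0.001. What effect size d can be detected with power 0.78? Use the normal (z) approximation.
d ≈ 0.76

Minimum detectable effect (one-sample t-test, normal approximation):
d = (z_α + z_β) / √n
d = (3.090 + 0.772) / √26
d = 3.862 / 5.099
d ≈ 0.76

By Cohen's convention (0.2 small / 0.5 medium / 0.8 large): medium effect.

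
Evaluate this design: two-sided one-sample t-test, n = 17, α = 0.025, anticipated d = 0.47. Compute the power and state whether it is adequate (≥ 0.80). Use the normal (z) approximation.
Power ≈ 0.38; the study is underpowered (power < 0.80)

Power calculation (one-sample t-test, normal approximation):
z_β = d · √n - z_{α/2}
z_β = 0.47 · √17 - 2.241
z_β = 0.47 · 4.123 - 2.241
z_β = -0.304

Power = Φ(z_β) = Φ(-0.304) ≈ 0.381

Effect size d = 0.47 is small by Cohen's convention (0.2/0.5/0.8).

Threshold: power ≥ 0.80 is conventionally adequate.
Power ≈ 0.38 → the study is underpowered (power < 0.80).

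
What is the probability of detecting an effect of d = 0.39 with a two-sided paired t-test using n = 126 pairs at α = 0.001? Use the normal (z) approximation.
Power ≈ 0.86

Power calculation (paired t-test, normal approximation):
z_β = d · √n - z_{α/2}
z_β = 0.39 · √126 - 3.291
z_β = 0.39 · 11.225 - 3.291
z_β = 1.087

Power = Φ(z_β) = Φ(1.087) ≈ 0.862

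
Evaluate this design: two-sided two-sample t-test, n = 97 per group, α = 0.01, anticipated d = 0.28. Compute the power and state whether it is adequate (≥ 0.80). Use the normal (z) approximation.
Power ≈ 0.27; the study is underpowered (power < 0.80)

Power calculation (two-sample t-test, normal approximation):
z_β = d · √(n/2) - z_{α/2}
z_β = 0.28 · √(97/2) - 2.576
z_β = 0.28 · 6.964 - 2.576
z_β = -0.626

Power = Φ(z_β) = Φ(-0.626) ≈ 0.266

Effect size d = 0.28 is small by Cohen's convention (0.2/0.5/0.8).

Threshold: power ≥ 0.80 is conventionally adequate.
Power ≈ 0.27 → the study is underpowered (power < 0.80).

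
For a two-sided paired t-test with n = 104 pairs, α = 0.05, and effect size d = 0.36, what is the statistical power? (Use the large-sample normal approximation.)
Power ≈ 0.96

Power calculation (paired t-test, normal approximation):
z_β = d · √n - z_{α/2}
z_β = 0.36 · √104 - 1.960
z_β = 0.36 · 10.198 - 1.960
z_β = 1.711

Power = Φ(z_β) = Φ(1.711) ≈ 0.956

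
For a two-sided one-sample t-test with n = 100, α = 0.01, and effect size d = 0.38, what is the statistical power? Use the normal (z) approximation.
Power ≈ 0.89

Power calculation (one-sample t-test, normal approximation):
z_β = d · √n - z_{α/2}
z_β = 0.38 · √100 - 2.576
z_β = 0.38 · 10.000 - 2.576
z_β = 1.224

Power = Φ(z_β) = Φ(1.224) ≈ 0.890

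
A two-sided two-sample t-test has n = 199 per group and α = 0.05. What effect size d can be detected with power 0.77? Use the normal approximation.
d ≈ 0.27

Minimum detectable effect (two-sample t-test, normal approximation):
d = (z_{α/2} + z_β) / √(n/2)
d = (1.960 + 0.739) / √(199/2)
d = 2.699 / 9.975
d ≈ 0.27

By Cohen's convention (0.2 small / 0.5 medium / 0.8 large): small effect.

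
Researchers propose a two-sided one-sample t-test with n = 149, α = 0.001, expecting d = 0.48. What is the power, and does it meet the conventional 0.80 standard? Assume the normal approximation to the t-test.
Power ≈ 0.99; the study is adequately powered (power ≥ 0.80)

Power calculation (one-sample t-test, normal approximation):
z_β = d · √n - z_{α/2}
z_β = 0.48 · √149 - 3.291
z_β = 0.48 · 12.207 - 3.291
z_β = 2.569

Power = Φ(z_β) = Φ(2.569) ≈ 0.995

Effect size d = 0.48 is small by Cohen's convention (0.2/0.5/0.8).

Threshold: power ≥ 0.80 is conventionally adequate.
Power ≈ 0.99 → the study is adequately powered (power ≥ 0.80).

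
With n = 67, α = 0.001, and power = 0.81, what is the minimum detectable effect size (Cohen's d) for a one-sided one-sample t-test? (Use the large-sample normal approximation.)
d ≈ 0.48

Minimum detectable effect (one-sample t-test, normal approximation):
d = (z_α + z_β) / √n
d = (3.090 + 0.878) / √67
d = 3.968 / 8.185
d ≈ 0.48

By Cohen's convention (0.2 small / 0.5 medium / 0.8 large): small effect.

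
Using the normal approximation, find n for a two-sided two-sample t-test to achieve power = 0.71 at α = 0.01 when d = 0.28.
n = 250 per group

Sample size formula (two-sample t-test, normal approximation):
n = 2 · ((z_{α/2} + z_β) / d)²

z_{α/2} = 2.576 (for α = 0.01, two-sided)
z_β = 0.553 (for power = 0.71)
d = 0.28

n = 2 · ((2.576 + 0.553) / 0.28)²
n = 2 · (11.175)²
n ≈ 249.76
Round up to the next whole number: n = 250 per group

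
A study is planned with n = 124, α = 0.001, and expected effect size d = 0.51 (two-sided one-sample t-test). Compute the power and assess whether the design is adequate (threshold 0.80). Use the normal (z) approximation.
Power ≈ 0.99; the study is adequately powered (power ≥ 0.80)

Power calculation (one-sample t-test, normal approximation):
z_β = d · √n - z_{α/2}
z_β = 0.51 · √124 - 3.291
z_β = 0.51 · 11.136 - 3.291
z_β = 2.389

Power = Φ(z_β) = Φ(2.389) ≈ 0.992

Effect size d = 0.51 is medium by Cohen's convention (0.2/0.5/0.8).

Threshold: power ≥ 0.80 is conventionally adequate.
Power ≈ 0.99 → the study is adequately powered (power ≥ 0.80).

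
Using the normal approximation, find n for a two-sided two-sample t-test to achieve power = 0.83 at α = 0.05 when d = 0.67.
n = 38 per group

Sample size formula (two-sample t-test, normal approximation):
n = 2 · ((z_{α/2} + z_β) / d)²

z_{α/2} = 1.960 (for α = 0.05, two-sided)
z_β = 0.954 (for power = 0.83)
d = 0.67

n = 2 · ((1.960 + 0.954) / 0.67)²
n = 2 · (4.349)²
n ≈ 37.83
Round up to the next whole number: n = 38 per group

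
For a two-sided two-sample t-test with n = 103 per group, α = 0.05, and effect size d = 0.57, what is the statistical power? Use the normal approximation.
Power ≈ 0.98

Power calculation (two-sample t-test, normal approximation):
z_β = d · √(n/2) - z_{α/2}
z_β = 0.57 · √(103/2) - 1.960
z_β = 0.57 · 7.176 - 1.960
z_β = 2.131

Power = Φ(z_β) = Φ(2.131) ≈ 0.983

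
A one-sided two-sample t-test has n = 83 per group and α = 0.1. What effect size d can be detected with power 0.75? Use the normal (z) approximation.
d ≈ 0.30

Minimum detectable effect (two-sample t-test, normal approximation):
d = (z_α + z_β) / √(n/2)
d = (1.282 + 0.674) / √(83/2)
d = 1.956 / 6.442
d ≈ 0.30

By Cohen's convention (0.2 small / 0.5 medium / 0.8 large): small effect.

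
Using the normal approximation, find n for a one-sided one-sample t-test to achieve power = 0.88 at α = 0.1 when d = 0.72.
n = 12

Sample size formula (one-sample t-test, normal approximation):
n = ((z_α + z_β) / d)²

z_α = 1.282 (for α = 0.1, one-sided)
z_β = 1.175 (for power = 0.88)
d = 0.72

n = ((1.282 + 1.175) / 0.72)²
n = (3.413)²
n ≈ 11.65
Round up to the next whole number: n = 12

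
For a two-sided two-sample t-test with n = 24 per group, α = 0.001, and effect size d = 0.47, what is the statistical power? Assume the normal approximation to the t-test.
Power ≈ 0.05

Power calculation (two-sample t-test, normal approximation):
z_β = d · √(n/2) - z_{α/2}
z_β = 0.47 · √(24/2) - 3.291
z_β = 0.47 · 3.464 - 3.291
z_β = -1.662

Power = Φ(z_β) = Φ(-1.662) ≈ 0.048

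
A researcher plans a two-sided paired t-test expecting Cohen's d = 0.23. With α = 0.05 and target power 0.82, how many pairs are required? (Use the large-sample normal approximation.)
n = 157 pairs

Sample size formula (paired t-test, normal approximation):
n = ((z_{α/2} + z_β) / d)²

z_{α/2} = 1.960 (for α = 0.05, two-sided)
z_β = 0.915 (for power = 0.82)
d = 0.23

n = ((1.960 + 0.915) / 0.23)²
n = (12.500)²
n ≈ 156.25
Round up to the next whole number: n = 157 pairs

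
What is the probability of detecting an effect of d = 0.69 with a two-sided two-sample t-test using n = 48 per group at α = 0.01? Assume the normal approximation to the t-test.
Power ≈ 0.79

Power calculation (two-sample t-test, normal approximation):
z_β = d · √(n/2) - z_{α/2}
z_β = 0.69 · √(48/2) - 2.576
z_β = 0.69 · 4.899 - 2.576
z_β = 0.804

Power = Φ(z_β) = Φ(0.804) ≈ 0.789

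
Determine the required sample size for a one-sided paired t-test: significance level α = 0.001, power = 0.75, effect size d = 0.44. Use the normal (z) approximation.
n = 74 pairs

Sample size formula (paired t-test, normal approximation):
n = ((z_α + z_β) / d)²

z_α = 3.090 (for α = 0.001, one-sided)
z_β = 0.674 (for power = 0.75)
d = 0.44

n = ((3.090 + 0.674) / 0.44)²
n = (8.555)²
n ≈ 73.19
Round up to the next whole number: n = 74 pairs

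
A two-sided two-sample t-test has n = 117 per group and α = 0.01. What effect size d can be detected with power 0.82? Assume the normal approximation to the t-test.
d ≈ 0.46

Minimum detectable effect (two-sample t-test, normal approximation):
d = (z_{α/2} + z_β) / √(n/2)
d = (2.576 + 0.915) / √(117/2)
d = 3.491 / 7.649
d ≈ 0.46

By Cohen's convention (0.2 small / 0.5 medium / 0.8 large): small effect.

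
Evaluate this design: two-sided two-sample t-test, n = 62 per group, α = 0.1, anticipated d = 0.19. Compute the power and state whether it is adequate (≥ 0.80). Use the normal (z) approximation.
Power ≈ 0.28; the study is underpowered (power < 0.80)

Power calculation (two-sample t-test, normal approximation):
z_β = d · √(n/2) - z_{α/2}
z_β = 0.19 · √(62/2) - 1.645
z_β = 0.19 · 5.568 - 1.645
z_β = -0.587

Power = Φ(z_β) = Φ(-0.587) ≈ 0.279

Effect size d = 0.19 is very small by Cohen's convention (0.2/0.5/0.8).

Threshold: power ≥ 0.80 is conventionally adequate.
Power ≈ 0.28 → the study is underpowered (power < 0.80).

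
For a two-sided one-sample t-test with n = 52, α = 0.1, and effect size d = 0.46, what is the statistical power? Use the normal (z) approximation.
Power ≈ 0.95

Power calculation (one-sample t-test, normal approximation):
z_β = d · √n - z_{α/2}
z_β = 0.46 · √52 - 1.645
z_β = 0.46 · 7.211 - 1.645
z_β = 1.672

Power = Φ(z_β) = Φ(1.672) ≈ 0.953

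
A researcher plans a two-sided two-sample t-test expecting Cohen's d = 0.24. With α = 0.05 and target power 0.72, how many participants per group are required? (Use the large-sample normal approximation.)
n = 225 per group

Sample size formula (two-sample t-test, normal approximation):
n = 2 · ((z_{α/2} + z_β) / d)²

z_{α/2} = 1.960 (for α = 0.05, two-sided)
z_β = 0.583 (for power = 0.72)
d = 0.24

n = 2 · ((1.960 + 0.583) / 0.24)²
n = 2 · (10.596)²
n ≈ 224.55
Round up to the next whole number: n = 225 per group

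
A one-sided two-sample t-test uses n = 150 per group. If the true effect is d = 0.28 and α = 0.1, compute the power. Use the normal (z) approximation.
Power ≈ 0.87

Power calculation (two-sample t-test, normal approximation):
z_β = d · √(n/2) - z_α
z_β = 0.28 · √(150/2) - 1.282
z_β = 0.28 · 8.660 - 1.282
z_β = 1.143

Power = Φ(z_β) = Φ(1.143) ≈ 0.874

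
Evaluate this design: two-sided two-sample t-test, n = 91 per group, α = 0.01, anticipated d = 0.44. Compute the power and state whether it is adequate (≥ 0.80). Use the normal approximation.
Power ≈ 0.65; the study is underpowered (power < 0.80)

Power calculation (two-sample t-test, normal approximation):
z_β = d · √(n/2) - z_{α/2}
z_β = 0.44 · √(91/2) - 2.576
z_β = 0.44 · 6.745 - 2.576
z_β = 0.392

Power = Φ(z_β) = Φ(0.392) ≈ 0.653

Effect size d = 0.44 is small by Cohen's convention (0.2/0.5/0.8).

Threshold: power ≥ 0.80 is conventionally adequate.
Power ≈ 0.65 → the study is underpowered (power < 0.80).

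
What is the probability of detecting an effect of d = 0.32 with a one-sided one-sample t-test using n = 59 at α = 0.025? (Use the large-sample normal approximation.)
Power ≈ 0.69

Power calculation (one-sample t-test, normal approximation):
z_β = d · √n - z_α
z_β = 0.32 · √59 - 1.960
z_β = 0.32 · 7.681 - 1.960
z_β = 0.498

Power = Φ(z_β) = Φ(0.498) ≈ 0.691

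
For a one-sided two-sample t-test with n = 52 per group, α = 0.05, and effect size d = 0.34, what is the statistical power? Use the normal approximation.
Power ≈ 0.54

Power calculation (two-sample t-test, normal approximation):
z_β = d · √(n/2) - z_α
z_β = 0.34 · √(52/2) - 1.645
z_β = 0.34 · 5.099 - 1.645
z_β = 0.089

Power = Φ(z_β) = Φ(0.089) ≈ 0.535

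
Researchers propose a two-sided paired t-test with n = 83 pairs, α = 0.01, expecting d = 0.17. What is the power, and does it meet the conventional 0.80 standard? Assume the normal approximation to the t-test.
Power ≈ 0.15; the study is underpowered (power < 0.80)

Power calculation (paired t-test, normal approximation):
z_β = d · √n - z_{α/2}
z_β = 0.17 · √83 - 2.576
z_β = 0.17 · 9.110 - 2.576
z_β = -1.027

Power = Φ(z_β) = Φ(-1.027) ≈ 0.152

Effect size d = 0.17 is very small by Cohen's convention (0.2/0.5/0.8).

Threshold: power ≥ 0.80 is conventionally adequate.
Power ≈ 0.15 → the study is underpowered (power < 0.80).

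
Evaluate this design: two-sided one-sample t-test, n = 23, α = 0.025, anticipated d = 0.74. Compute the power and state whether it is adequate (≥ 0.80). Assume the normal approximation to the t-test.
Power ≈ 0.90; the study is adequately powered (power ≥ 0.80)

Power calculation (one-sample t-test, normal approximation):
z_β = d · √n - z_{α/2}
z_β = 0.74 · √23 - 2.241
z_β = 0.74 · 4.796 - 2.241
z_β = 1.308

Power = Φ(z_β) = Φ(1.308) ≈ 0.904

Effect size d = 0.74 is medium by Cohen's convention (0.2/0.5/0.8).

Threshold: power ≥ 0.80 is conventionally adequate.
Power ≈ 0.90 → the study is adequately powered (power ≥ 0.80).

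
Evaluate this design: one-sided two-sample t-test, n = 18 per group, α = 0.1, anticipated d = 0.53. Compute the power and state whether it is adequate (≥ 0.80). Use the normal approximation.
Power ≈ 0.62; the study is underpowered (power < 0.80)

Power calculation (two-sample t-test, normal approximation):
z_β = d · √(n/2) - z_α
z_β = 0.53 · √(18/2) - 1.282
z_β = 0.53 · 3.000 - 1.282
z_β = 0.308

Power = Φ(z_β) = Φ(0.308) ≈ 0.621

Effect size d = 0.53 is medium by Cohen's convention (0.2/0.5/0.8).

Threshold: power ≥ 0.80 is conventionally adequate.
Power ≈ 0.62 → the study is underpowered (power < 0.80).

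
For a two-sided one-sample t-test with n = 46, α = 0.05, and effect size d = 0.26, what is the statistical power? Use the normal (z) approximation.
Power ≈ 0.42

Power calculation (one-sample t-test, normal approximation):
z_β = d · √n - z_{α/2}
z_β = 0.26 · √46 - 1.960
z_β = 0.26 · 6.782 - 1.960
z_β = -0.197

Power = Φ(z_β) = Φ(-0.197) ≈ 0.422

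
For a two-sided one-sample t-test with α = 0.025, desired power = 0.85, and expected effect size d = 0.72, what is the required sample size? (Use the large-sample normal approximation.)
n = 21

Sample size formula (one-sample t-test, normal approximation):
n = ((z_{α/2} + z_β) / d)²

z_{α/2} = 2.241 (for α = 0.025, two-sided)
z_β = 1.036 (for power = 0.85)
d = 0.72

n = ((2.241 + 1.036) / 0.72)²
n = (4.551)²
n ≈ 20.71
Round up to the next whole number: n = 21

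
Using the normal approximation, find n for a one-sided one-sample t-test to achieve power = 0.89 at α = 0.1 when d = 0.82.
n = 10

Sample size formula (one-sample t-test, normal approximation):
n = ((z_α + z_β) / d)²

z_α = 1.282 (for α = 0.1, one-sided)
z_β = 1.227 (for power = 0.89)
d = 0.82

n = ((1.282 + 1.227) / 0.82)²
n = (3.060)²
n ≈ 9.36
Round up to the next whole number: n = 10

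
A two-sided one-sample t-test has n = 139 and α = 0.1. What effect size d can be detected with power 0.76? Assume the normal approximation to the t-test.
d ≈ 0.20

Minimum detectable effect (one-sample t-test, normal approximation):
d = (z_{α/2} + z_β) / √n
d = (1.645 + 0.706) / √139
d = 2.351 / 11.790
d ≈ 0.20

By Cohen's convention (0.2 small / 0.5 medium / 0.8 large): small effect.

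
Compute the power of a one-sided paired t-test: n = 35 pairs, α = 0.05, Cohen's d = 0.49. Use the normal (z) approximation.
Power ≈ 0.90

Power calculation (paired t-test, normal approximation):
z_β = d · √n - z_α
z_β = 0.49 · √35 - 1.645
z_β = 0.49 · 5.916 - 1.645
z_β = 1.254

Power = Φ(z_β) = Φ(1.254) ≈ 0.895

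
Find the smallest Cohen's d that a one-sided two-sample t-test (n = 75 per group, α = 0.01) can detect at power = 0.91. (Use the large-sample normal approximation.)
d ≈ 0.60

Minimum detectable effect (two-sample t-test, normal approximation):
d = (z_α + z_β) / √(n/2)
d = (2.326 + 1.341) / √(75/2)
d = 3.667 / 6.124
d ≈ 0.60

By Cohen's convention (0.2 small / 0.5 medium / 0.8 large): medium effect.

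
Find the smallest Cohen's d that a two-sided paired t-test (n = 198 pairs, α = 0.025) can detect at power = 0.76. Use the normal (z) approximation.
d ≈ 0.21

Minimum detectable effect (paired t-test, normal approximation):
d = (z_{α/2} + z_β) / √n
d = (2.241 + 0.706) / √198
d = 2.948 / 14.071
d ≈ 0.21

By Cohen's convention (0.2 small / 0.5 medium / 0.8 large): small effect.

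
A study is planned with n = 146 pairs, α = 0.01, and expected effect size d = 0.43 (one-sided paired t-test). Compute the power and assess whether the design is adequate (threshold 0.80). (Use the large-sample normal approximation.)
Power ≈ 1.00; the study is adequately powered (power ≥ 0.80)

Power calculation (paired t-test, normal approximation):
z_β = d · √n - z_α
z_β = 0.43 · √146 - 2.326
z_β = 0.43 · 12.083 - 2.326
z_β = 2.869

Power = Φ(z_β) = Φ(2.869) ≈ 0.998

Effect size d = 0.43 is small by Cohen's convention (0.2/0.5/0.8).

Threshold: power ≥ 0.80 is conventionally adequate.
Power ≈ 1.00 → the study is adequately powered (power ≥ 0.80).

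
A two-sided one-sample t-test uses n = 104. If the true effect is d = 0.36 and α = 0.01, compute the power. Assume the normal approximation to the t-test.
Power ≈ 0.86

Power calculation (one-sample t-test, normal approximation):
z_β = d · √n - z_{α/2}
z_β = 0.36 · √104 - 2.576
z_β = 0.36 · 10.198 - 2.576
z_β = 1.095

Power = Φ(z_β) = Φ(1.095) ≈ 0.863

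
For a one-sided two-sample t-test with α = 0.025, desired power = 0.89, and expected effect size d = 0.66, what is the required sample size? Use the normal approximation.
n = 47 per group

Sample size formula (two-sample t-test, normal approximation):
n = 2 · ((z_α + z_β) / d)²

z_α = 1.960 (for α = 0.025, one-sided)
z_β = 1.227 (for power = 0.89)
d = 0.66

n = 2 · ((1.960 + 1.227) / 0.66)²
n = 2 · (4.829)²
n ≈ 46.64
Round up to the next whole number: n = 47 per group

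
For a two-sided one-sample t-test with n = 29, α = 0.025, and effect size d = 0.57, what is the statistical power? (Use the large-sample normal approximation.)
Power ≈ 0.80

Power calculation (one-sample t-test, normal approximation):
z_β = d · √n - z_{α/2}
z_β = 0.57 · √29 - 2.241
z_β = 0.57 · 5.385 - 2.241
z_β = 0.828

Power = Φ(z_β) = Φ(0.828) ≈ 0.796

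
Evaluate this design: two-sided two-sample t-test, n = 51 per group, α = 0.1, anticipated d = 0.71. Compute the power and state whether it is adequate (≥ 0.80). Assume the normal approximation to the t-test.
Power ≈ 0.97; the study is adequately powered (power ≥ 0.80)

Power calculation (two-sample t-test, normal approximation):
z_β = d · √(n/2) - z_{α/2}
z_β = 0.71 · √(51/2) - 1.645
z_β = 0.71 · 5.050 - 1.645
z_β = 1.940

Power = Φ(z_β) = Φ(1.940) ≈ 0.974

Effect size d = 0.71 is medium by Cohen's convention (0.2/0.5/0.8).

Threshold: power ≥ 0.80 is conventionally adequate.
Power ≈ 0.97 → the study is adequately powered (power ≥ 0.80).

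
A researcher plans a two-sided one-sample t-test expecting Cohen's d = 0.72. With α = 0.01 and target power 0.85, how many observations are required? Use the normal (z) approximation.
n = 26

Sample size formula (one-sample t-test, normal approximation):
n = ((z_{α/2} + z_β) / d)²

z_{α/2} = 2.576 (for α = 0.01, two-sided)
z_β = 1.036 (for power = 0.85)
d = 0.72

n = ((2.576 + 1.036) / 0.72)²
n = (5.017)²
n ≈ 25.17
Round up to the next whole number: n = 26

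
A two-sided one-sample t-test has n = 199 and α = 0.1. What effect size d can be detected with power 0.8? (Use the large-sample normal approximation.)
d ≈ 0.18

Minimum detectable effect (one-sample t-test, normal approximation):
d = (z_{α/2} + z_β) / √n
d = (1.645 + 0.842) / √199
d = 2.486 / 14.107
d ≈ 0.18

By Cohen's convention (0.2 small / 0.5 medium / 0.8 large): very small effect.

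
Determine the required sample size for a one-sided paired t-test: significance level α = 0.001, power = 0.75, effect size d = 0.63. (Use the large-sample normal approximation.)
n = 36 pairs

Sample size formula (paired t-test, normal approximation):
n = ((z_α + z_β) / d)²

z_α = 3.090 (for α = 0.001, one-sided)
z_β = 0.674 (for power = 0.75)
d = 0.63

n = ((3.090 + 0.674) / 0.63)²
n = (5.975)²
n ≈ 35.70
Round up to the next whole number: n = 36 pairs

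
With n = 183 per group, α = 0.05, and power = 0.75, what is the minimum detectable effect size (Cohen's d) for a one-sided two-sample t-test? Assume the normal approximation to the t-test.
d ≈ 0.24

Minimum detectable effect (two-sample t-test, normal approximation):
d = (z_α + z_β) / √(n/2)
d = (1.645 + 0.674) / √(183/2)
d = 2.319 / 9.566
d ≈ 0.24

By Cohen's convention (0.2 small / 0.5 medium / 0.8 large): small effect.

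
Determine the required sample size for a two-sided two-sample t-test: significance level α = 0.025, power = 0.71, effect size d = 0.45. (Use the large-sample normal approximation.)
n = 78 per group

Sample size formula (two-sample t-test, normal approximation):
n = 2 · ((z_{α/2} + z_β) / d)²

z_{α/2} = 2.241 (for α = 0.025, two-sided)
z_β = 0.553 (for power = 0.71)
d = 0.45

n = 2 · ((2.241 + 0.553) / 0.45)²
n = 2 · (6.209)²
n ≈ 77.10
Round up to the next whole number: n = 78 per group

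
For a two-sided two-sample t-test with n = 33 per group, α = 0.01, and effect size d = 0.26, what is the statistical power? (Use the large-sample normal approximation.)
Power ≈ 0.06

Power calculation (two-sample t-test, normal approximation):
z_β = d · √(n/2) - z_{α/2}
z_β = 0.26 · √(33/2) - 2.576
z_β = 0.26 · 4.062 - 2.576
z_β = -1.520

Power = Φ(z_β) = Φ(-1.520) ≈ 0.064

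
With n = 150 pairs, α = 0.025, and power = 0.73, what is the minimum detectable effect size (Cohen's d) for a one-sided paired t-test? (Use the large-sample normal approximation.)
d ≈ 0.21

Minimum detectable effect (paired t-test, normal approximation):
d = (z_α + z_β) / √n
d = (1.960 + 0.613) / √150
d = 2.573 / 12.247
d ≈ 0.21

By Cohen's convention (0.2 small / 0.5 medium / 0.8 large): small effect.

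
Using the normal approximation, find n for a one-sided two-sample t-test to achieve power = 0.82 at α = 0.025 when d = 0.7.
n = 34 per group

Sample size formula (two-sample t-test, normal approximation):
n = 2 · ((z_α + z_β) / d)²

z_α = 1.960 (for α = 0.025, one-sided)
z_β = 0.915 (for power = 0.82)
d = 0.7

n = 2 · ((1.960 + 0.915) / 0.7)²
n = 2 · (4.107)²
n ≈ 33.73
Round up to the next whole number: n = 34 per group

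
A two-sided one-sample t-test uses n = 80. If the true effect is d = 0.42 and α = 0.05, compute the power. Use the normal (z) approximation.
Power ≈ 0.96

Power calculation (one-sample t-test, normal approximation):
z_β = d · √n - z_{α/2}
z_β = 0.42 · √80 - 1.960
z_β = 0.42 · 8.944 - 1.960
z_β = 1.797

Power = Φ(z_β) = Φ(1.797) ≈ 0.964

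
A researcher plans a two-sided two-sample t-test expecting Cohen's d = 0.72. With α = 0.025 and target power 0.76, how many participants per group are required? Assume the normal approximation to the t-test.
n = 34 per group

Sample size formula (two-sample t-test, normal approximation):
n = 2 · ((z_{α/2} + z_β) / d)²

z_{α/2} = 2.241 (for α = 0.025, two-sided)
z_β = 0.706 (for power = 0.76)
d = 0.72

n = 2 · ((2.241 + 0.706) / 0.72)²
n = 2 · (4.093)²
n ≈ 33.51
Round up to the next whole number: n = 34 per group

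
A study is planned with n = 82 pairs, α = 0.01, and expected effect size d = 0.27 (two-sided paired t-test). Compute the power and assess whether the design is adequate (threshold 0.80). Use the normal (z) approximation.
Power ≈ 0.45; the study is underpowered (power < 0.80)

Power calculation (paired t-test, normal approximation):
z_β = d · √n - z_{α/2}
z_β = 0.27 · √82 - 2.576
z_β = 0.27 · 9.055 - 2.576
z_β = -0.131

Power = Φ(z_β) = Φ(-0.131) ≈ 0.448

Effect size d = 0.27 is small by Cohen's convention (0.2/0.5/0.8).

Threshold: power ≥ 0.80 is conventionally adequate.
Power ≈ 0.45 → the study is underpowered (power < 0.80).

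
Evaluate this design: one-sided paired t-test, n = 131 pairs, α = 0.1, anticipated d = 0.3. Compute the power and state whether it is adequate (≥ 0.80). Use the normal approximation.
Power ≈ 0.98; the study is adequately powered (power ≥ 0.80)

Power calculation (paired t-test, normal approximation):
z_β = d · √n - z_α
z_β = 0.3 · √131 - 1.282
z_β = 0.3 · 11.446 - 1.282
z_β = 2.152

Power = Φ(z_β) = Φ(2.152) ≈ 0.984

Effect size d = 0.3 is small by Cohen's convention (0.2/0.5/0.8).

Threshold: power ≥ 0.80 is conventionally adequate.
Power ≈ 0.98 → the study is adequately powered (power ≥ 0.80).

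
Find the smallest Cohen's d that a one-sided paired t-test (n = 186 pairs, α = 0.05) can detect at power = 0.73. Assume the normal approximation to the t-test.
d ≈ 0.17

Minimum detectable effect (paired t-test, normal approximation):
d = (z_α + z_β) / √n
d = (1.645 + 0.613) / √186
d = 2.258 / 13.638
d ≈ 0.17

By Cohen's convention (0.2 small / 0.5 medium / 0.8 large): very small effect.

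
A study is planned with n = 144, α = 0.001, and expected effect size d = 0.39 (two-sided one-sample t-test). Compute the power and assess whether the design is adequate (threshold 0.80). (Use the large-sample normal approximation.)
Power ≈ 0.92; the study is adequately powered (power ≥ 0.80)

Power calculation (one-sample t-test, normal approximation):
z_β = d · √n - z_{α/2}
z_β = 0.39 · √144 - 3.291
z_β = 0.39 · 12.000 - 3.291
z_β = 1.389

Power = Φ(z_β) = Φ(1.389) ≈ 0.918

Effect size d = 0.39 is small by Cohen's convention (0.2/0.5/0.8).

Threshold: power ≥ 0.80 is conventionally adequate.
Power ≈ 0.92 → the study is adequately powered (power ≥ 0.80).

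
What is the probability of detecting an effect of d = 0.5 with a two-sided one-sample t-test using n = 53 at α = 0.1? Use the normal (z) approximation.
Power ≈ 0.98

Power calculation (one-sample t-test, normal approximation):
z_β = d · √n - z_{α/2}
z_β = 0.5 · √53 - 1.645
z_β = 0.5 · 7.280 - 1.645
z_β = 1.995

Power = Φ(z_β) = Φ(1.995) ≈ 0.977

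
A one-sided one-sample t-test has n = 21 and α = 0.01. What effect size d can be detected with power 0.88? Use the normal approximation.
d ≈ 0.76

Minimum detectable effect (one-sample t-test, normal approximation):
d = (z_α + z_β) / √n
d = (2.326 + 1.175) / √21
d = 3.501 / 4.583
d ≈ 0.76

By Cohen's convention (0.2 small / 0.5 medium / 0.8 large): medium effect.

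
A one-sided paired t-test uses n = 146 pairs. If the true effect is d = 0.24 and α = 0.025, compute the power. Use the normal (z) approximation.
Power ≈ 0.83

Power calculation (paired t-test, normal approximation):
z_β = d · √n - z_α
z_β = 0.24 · √146 - 1.960
z_β = 0.24 · 12.083 - 1.960
z_β = 0.940

Power = Φ(z_β) = Φ(0.940) ≈ 0.826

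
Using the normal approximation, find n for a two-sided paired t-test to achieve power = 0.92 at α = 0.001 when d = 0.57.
n = 68 pairs

Sample size formula (paired t-test, normal approximation):
n = ((z_{α/2} + z_β) / d)²

z_{α/2} = 3.291 (for α = 0.001, two-sided)
z_β = 1.405 (for power = 0.92)
d = 0.57

n = ((3.291 + 1.405) / 0.57)²
n = (8.239)²
n ≈ 67.88
Round up to the next whole number: n = 68 pairs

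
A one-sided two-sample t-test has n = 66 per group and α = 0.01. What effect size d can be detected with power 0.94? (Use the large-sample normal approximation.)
d ≈ 0.68

Minimum detectable effect (two-sample t-test, normal approximation):
d = (z_α + z_β) / √(n/2)
d = (2.326 + 1.555) / √(66/2)
d = 3.881 / 5.745
d ≈ 0.68

By Cohen's convention (0.2 small / 0.5 medium / 0.8 large): medium effect.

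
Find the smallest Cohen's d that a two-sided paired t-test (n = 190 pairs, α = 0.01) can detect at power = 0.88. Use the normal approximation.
d ≈ 0.27

Minimum detectable effect (paired t-test, normal approximation):
d = (z_{α/2} + z_β) / √n
d = (2.576 + 1.175) / √190
d = 3.751 / 13.784
d ≈ 0.27

By Cohen's convention (0.2 small / 0.5 medium / 0.8 large): small effect.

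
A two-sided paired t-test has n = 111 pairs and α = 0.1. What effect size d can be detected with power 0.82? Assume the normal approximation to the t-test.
d ≈ 0.24

Minimum detectable effect (paired t-test, normal approximation):
d = (z_{α/2} + z_β) / √n
d = (1.645 + 0.915) / √111
d = 2.560 / 10.536
d ≈ 0.24

By Cohen's convention (0.2 small / 0.5 medium / 0.8 large): small effect.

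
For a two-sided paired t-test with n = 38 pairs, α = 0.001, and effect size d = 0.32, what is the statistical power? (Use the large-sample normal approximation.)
Power ≈ 0.09

Power calculation (paired t-test, normal approximation):
z_β = d · √n - z_{α/2}
z_β = 0.32 · √38 - 3.291
z_β = 0.32 · 6.164 - 3.291
z_β = -1.318

Power = Φ(z_β) = Φ(-1.318) ≈ 0.094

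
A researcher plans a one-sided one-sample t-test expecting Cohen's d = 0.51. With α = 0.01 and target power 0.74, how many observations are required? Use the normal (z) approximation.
n = 34

Sample size formula (one-sample t-test, normal approximation):
n = ((z_α + z_β) / d)²

z_α = 2.326 (for α = 0.01, one-sided)
z_β = 0.643 (for power = 0.74)
d = 0.51

n = ((2.326 + 0.643) / 0.51)²
n = (5.822)²
n ≈ 33.90
Round up to the next whole number: n = 34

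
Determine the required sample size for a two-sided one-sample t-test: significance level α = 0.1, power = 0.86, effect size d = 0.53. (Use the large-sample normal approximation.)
n = 27

Sample size formula (one-sample t-test, normal approximation):
n = ((z_{α/2} + z_β) / d)²

z_{α/2} = 1.645 (for α = 0.1, two-sided)
z_β = 1.080 (for power = 0.86)
d = 0.53

n = ((1.645 + 1.080) / 0.53)²
n = (5.142)²
n ≈ 26.44
Round up to the next whole number: n = 27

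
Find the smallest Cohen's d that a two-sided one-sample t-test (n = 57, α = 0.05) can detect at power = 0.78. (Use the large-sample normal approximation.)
d ≈ 0.36

Minimum detectable effect (one-sample t-test, normal approximation):
d = (z_{α/2} + z_β) / √n
d = (1.960 + 0.772) / √57
d = 2.732 / 7.550
d ≈ 0.36

By Cohen's convention (0.2 small / 0.5 medium / 0.8 large): small effect.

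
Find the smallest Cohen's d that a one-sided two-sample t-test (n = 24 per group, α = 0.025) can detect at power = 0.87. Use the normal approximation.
d ≈ 0.89

Minimum detectable effect (two-sample t-test, normal approximation):
d = (z_α + z_β) / √(n/2)
d = (1.960 + 1.126) / √(24/2)
d = 3.086 / 3.464
d ≈ 0.89

By Cohen's convention (0.2 small / 0.5 medium / 0.8 large): large effect.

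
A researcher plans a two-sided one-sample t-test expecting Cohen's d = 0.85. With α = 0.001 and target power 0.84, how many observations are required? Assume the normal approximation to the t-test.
n = 26

Sample size formula (one-sample t-test, normal approximation):
n = ((z_{α/2} + z_β) / d)²

z_{α/2} = 3.291 (for α = 0.001, two-sided)
z_β = 0.994 (for power = 0.84)
d = 0.85

n = ((3.291 + 0.994) / 0.85)²
n = (5.041)²
n ≈ 25.41
Round up to the next whole number: n = 26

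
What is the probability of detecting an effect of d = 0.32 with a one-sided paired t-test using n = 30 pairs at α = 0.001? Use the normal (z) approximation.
Power ≈ 0.09

Power calculation (paired t-test, normal approximation):
z_β = d · √n - z_α
z_β = 0.32 · √30 - 3.090
z_β = 0.32 · 5.477 - 3.090
z_β = -1.338

Power = Φ(z_β) = Φ(-1.338) ≈ 0.091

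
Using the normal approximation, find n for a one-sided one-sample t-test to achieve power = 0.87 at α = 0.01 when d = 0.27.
n = 164

Sample size formula (one-sample t-test, normal approximation):
n = ((z_α + z_β) / d)²

z_α = 2.326 (for α = 0.01, one-sided)
z_β = 1.126 (for power = 0.87)
d = 0.27

n = ((2.326 + 1.126) / 0.27)²
n = (12.785)²
n ≈ 163.46
Round up to the next whole number: n = 164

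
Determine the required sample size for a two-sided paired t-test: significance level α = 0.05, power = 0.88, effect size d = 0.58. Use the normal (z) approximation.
n = 30 pairs

Sample size formula (paired t-test, normal approximation):
n = ((z_{α/2} + z_β) / d)²

z_{α/2} = 1.960 (for α = 0.05, two-sided)
z_β = 1.175 (for power = 0.88)
d = 0.58

n = ((1.960 + 1.175) / 0.58)²
n = (5.405)²
n ≈ 29.21
Round up to the next whole number: n = 30 pairs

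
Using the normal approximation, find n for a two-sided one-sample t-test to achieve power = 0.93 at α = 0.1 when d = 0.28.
n = 125

Sample size formula (one-sample t-test, normal approximation):
n = ((z_{α/2} + z_β) / d)²

z_{α/2} = 1.645 (for α = 0.1, two-sided)
z_β = 1.476 (for power = 0.93)
d = 0.28

n = ((1.645 + 1.476) / 0.28)²
n = (11.146)²
n ≈ 124.23
Round up to the next whole number: n = 125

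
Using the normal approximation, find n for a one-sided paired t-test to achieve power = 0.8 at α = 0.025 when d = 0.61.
n = 22 pairs

Sample size formula (paired t-test, normal approximation):
n = ((z_α + z_β) / d)²

z_α = 1.960 (for α = 0.025, one-sided)
z_β = 0.842 (for power = 0.8)
d = 0.61

n = ((1.960 + 0.842) / 0.61)²
n = (4.593)²
n ≈ 21.10
Round up to the next whole number: n = 22 pairs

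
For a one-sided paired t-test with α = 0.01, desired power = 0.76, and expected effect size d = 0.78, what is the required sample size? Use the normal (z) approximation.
n = 16 pairs

Sample size formula (paired t-test, normal approximation):
n = ((z_α + z_β) / d)²

z_α = 2.326 (for α = 0.01, one-sided)
z_β = 0.706 (for power = 0.76)
d = 0.78

n = ((2.326 + 0.706) / 0.78)²
n = (3.887)²
n ≈ 15.11
Round up to the next whole number: n = 16 pairs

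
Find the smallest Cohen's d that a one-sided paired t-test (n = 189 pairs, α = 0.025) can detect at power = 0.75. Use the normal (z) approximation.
d ≈ 0.19

Minimum detectable effect (paired t-test, normal approximation):
d = (z_α + z_β) / √n
d = (1.960 + 0.674) / √189
d = 2.634 / 13.748
d ≈ 0.19

By Cohen's convention (0.2 small / 0.5 medium / 0.8 large): very small effect.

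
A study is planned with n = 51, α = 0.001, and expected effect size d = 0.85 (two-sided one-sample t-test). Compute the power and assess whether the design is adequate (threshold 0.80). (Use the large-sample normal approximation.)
Power ≈ 1.00; the study is adequately powered (power ≥ 0.80)

Power calculation (one-sample t-test, normal approximation):
z_β = d · √n - z_{α/2}
z_β = 0.85 · √51 - 3.291
z_β = 0.85 · 7.141 - 3.291
z_β = 2.780

Power = Φ(z_β) = Φ(2.780) ≈ 0.997

Effect size d = 0.85 is large by Cohen's convention (0.2/0.5/0.8).

Threshold: power ≥ 0.80 is conventionally adequate.
Power ≈ 1.00 → the study is adequately powered (power ≥ 0.80).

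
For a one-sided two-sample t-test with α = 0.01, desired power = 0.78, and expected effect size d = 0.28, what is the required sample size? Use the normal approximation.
n = 245 per group

Sample size formula (two-sample t-test, normal approximation):
n = 2 · ((z_α + z_β) / d)²

z_α = 2.326 (for α = 0.01, one-sided)
z_β = 0.772 (for power = 0.78)
d = 0.28

n = 2 · ((2.326 + 0.772) / 0.28)²
n = 2 · (11.064)²
n ≈ 244.82
Round up to the next whole number: n = 245 per group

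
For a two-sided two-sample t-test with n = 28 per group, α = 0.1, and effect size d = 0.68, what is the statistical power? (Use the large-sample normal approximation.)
Power ≈ 0.82

Power calculation (two-sample t-test, normal approximation):
z_β = d · √(n/2) - z_{α/2}
z_β = 0.68 · √(28/2) - 1.645
z_β = 0.68 · 3.742 - 1.645
z_β = 0.899

Power = Φ(z_β) = Φ(0.899) ≈ 0.816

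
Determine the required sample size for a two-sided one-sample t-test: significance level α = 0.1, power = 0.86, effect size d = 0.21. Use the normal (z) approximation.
n = 169

Sample size formula (one-sample t-test, normal approximation):
n = ((z_{α/2} + z_β) / d)²

z_{α/2} = 1.645 (for α = 0.1, two-sided)
z_β = 1.080 (for power = 0.86)
d = 0.21

n = ((1.645 + 1.080) / 0.21)²
n = (12.976)²
n ≈ 168.38
Round up to the next whole number: n = 169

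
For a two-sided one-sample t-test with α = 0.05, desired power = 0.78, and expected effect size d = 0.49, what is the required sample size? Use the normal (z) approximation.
n = 32

Sample size formula (one-sample t-test, normal approximation):
n = ((z_{α/2} + z_β) / d)²

z_{α/2} = 1.960 (for α = 0.05, two-sided)
z_β = 0.772 (for power = 0.78)
d = 0.49

n = ((1.960 + 0.772) / 0.49)²
n = (5.576)²
n ≈ 31.09
Round up to the next whole number: n = 32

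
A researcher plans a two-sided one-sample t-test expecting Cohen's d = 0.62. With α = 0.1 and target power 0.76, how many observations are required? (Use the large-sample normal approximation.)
n = 15

Sample size formula (one-sample t-test, normal approximation):
n = ((z_{α/2} + z_β) / d)²

z_{α/2} = 1.645 (for α = 0.1, two-sided)
z_β = 0.706 (for power = 0.76)
d = 0.62

n = ((1.645 + 0.706) / 0.62)²
n = (3.792)²
n ≈ 14.38
Round up to the next whole number: n = 15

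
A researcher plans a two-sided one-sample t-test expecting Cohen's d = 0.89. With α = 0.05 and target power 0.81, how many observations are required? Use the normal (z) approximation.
n = 11

Sample size formula (one-sample t-test, normal approximation):
n = ((z_{α/2} + z_β) / d)²

z_{α/2} = 1.960 (for α = 0.05, two-sided)
z_β = 0.878 (for power = 0.81)
d = 0.89

n = ((1.960 + 0.878) / 0.89)²
n = (3.189)²
n ≈ 10.17
Round up to the next whole number: n = 11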